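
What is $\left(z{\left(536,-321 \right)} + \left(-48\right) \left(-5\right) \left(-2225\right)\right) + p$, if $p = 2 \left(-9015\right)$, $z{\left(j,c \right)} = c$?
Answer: $-552351$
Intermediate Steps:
$p = -18030$
$\left(z{\left(536,-321 \right)} + \left(-48\right) \left(-5\right) \left(-2225\right)\right) + p = \left(-321 + \left(-48\right) \left(-5\right) \left(-2225\right)\right) - 18030 = \left(-321 + 240 \left(-2225\right)\right) - 18030 = \left(-321 - 534000\right) - 18030 = -534321 - 18030 = -552351$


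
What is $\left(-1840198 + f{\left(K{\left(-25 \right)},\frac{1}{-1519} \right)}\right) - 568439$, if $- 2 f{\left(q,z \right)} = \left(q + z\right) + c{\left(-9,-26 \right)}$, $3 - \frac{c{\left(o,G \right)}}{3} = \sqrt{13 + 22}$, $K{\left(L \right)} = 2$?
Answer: $- \frac{3658727957}{1519} + \frac{3 \sqrt{35}}{2} \approx -2.4086 \cdot 10^{6}$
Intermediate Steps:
$c{\left(o,G \right)} = 9 - 3 \sqrt{35}$ ($c{\left(o,G \right)} = 9 - 3 \sqrt{13 + 22} = 9 - 3 \sqrt{35}$)
$f{\left(q,z \right)} = - \frac{9}{2} - \frac{q}{2} - \frac{z}{2} + \frac{3 \sqrt{35}}{2}$ ($f{\left(q,z \right)} = - \frac{\left(q + z\right) + \left(9 - 3 \sqrt{35}\right)}{2} = - \frac{9 + q + z - 3 \sqrt{35}}{2} = - \frac{9}{2} - \frac{q}{2} - \frac{z}{2} + \frac{3 \sqrt{35}}{2}$)
$\left(-1840198 + f{\left(K{\left(-25 \right)},\frac{1}{-1519} \right)}\right) - 568439 = \left(-1840198 - \left(\frac{11}{2} - \frac{1}{3038} - \frac{3 \sqrt{35}}{2}\right)\right) - 568439 = \left(-1840198 - \left(\frac{8354}{1519} - \frac{3 \sqrt{35}}{2}\right)\right) - 568439 = \left(- \frac{2795269116}{1519} + \frac{3 \sqrt{35}}{2}\right) - 568439 = - \frac{3658727957}{1519} + \frac{3 \sqrt{35}}{2}$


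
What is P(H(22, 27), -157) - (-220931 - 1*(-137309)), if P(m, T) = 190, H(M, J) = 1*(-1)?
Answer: 83812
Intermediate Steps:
H(M, J) = -1
P(H(22, 27), -157) - (-220931 - 1*(-137309)) = 190 - (-220931 - 1*(-137309)) = 190 - (-220931 + 137309) = 190 - 1*(-83622) = 190 + 83622 = 83812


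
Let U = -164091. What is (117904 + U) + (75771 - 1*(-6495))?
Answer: 36079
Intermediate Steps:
(117904 + U) + (75771 - 1*(-6495)) = (117904 - 164091) + (75771 - 1*(-6495)) = -46187 + (75771 + 6495) = -46187 + 82266 = 36079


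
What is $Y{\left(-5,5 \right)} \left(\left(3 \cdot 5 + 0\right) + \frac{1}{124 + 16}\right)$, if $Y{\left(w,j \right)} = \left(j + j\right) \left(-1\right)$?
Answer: $- \frac{2101}{14} \approx -150.07$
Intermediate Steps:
$Y{\left(w,j \right)} = - 2 j$ ($Y{\left(w,j \right)} = 2 j \left(-1\right) = - 2 j$)
$Y{\left(-5,5 \right)} \left(\left(3 \cdot 5 + 0\right) + \frac{1}{124 + 16}\right) = \left(-2\right) 5 \left(\left(3 \cdot 5 + 0\right) + \frac{1}{124 + 16}\right) = - 10 \left(\left(15 + 0\right) + \frac{1}{140}\right) = - 10 \left(15 + \frac{1}{140}\right) = \left(-10\right) \frac{2101}{140} = - \frac{2101}{14}$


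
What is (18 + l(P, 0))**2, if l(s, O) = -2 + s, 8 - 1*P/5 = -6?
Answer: 7396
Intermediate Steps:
P = 70 (P = 40 - 5*(-6) = 40 + 30 = 70)
(18 + l(P, 0))**2 = (18 + (-2 + 70))**2 = (18 + 68)**2 = 86**2 = 7396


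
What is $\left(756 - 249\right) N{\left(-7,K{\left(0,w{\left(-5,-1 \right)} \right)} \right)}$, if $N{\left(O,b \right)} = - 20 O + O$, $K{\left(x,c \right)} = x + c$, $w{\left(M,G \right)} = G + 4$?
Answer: $67431$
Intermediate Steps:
$w{\left(M,G \right)} = 4 + G$
$K{\left(x,c \right)} = c + x$
$N{\left(O,b \right)} = - 19 O$
$\left(756 - 249\right) N{\left(-7,K{\left(0,w{\left(-5,-1 \right)} \right)} \right)} = \left(756 - 249\right) \left(\left(-19\right) \left(-7\right)\right) = 507 \cdot 133 = 67431$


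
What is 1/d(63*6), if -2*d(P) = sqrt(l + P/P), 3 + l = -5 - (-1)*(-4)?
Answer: 2*I*sqrt(11)/11 ≈ 0.60302*I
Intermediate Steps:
l = -12 (l = -3 + (-5 - (-1)*(-4)) = -3 + (-5 - 1*4) = -3 + (-5 - 4) = -3 - 9 = -12)
d(P) = -I*sqrt(11)/2 (d(P) = -sqrt(-12 + P/P)/2 = -sqrt(-12 + 1)/2 = -I*sqrt(11)/2)
1/d(63*6) = 1/(-I*sqrt(11)/2) = 2*I*sqrt(11)/11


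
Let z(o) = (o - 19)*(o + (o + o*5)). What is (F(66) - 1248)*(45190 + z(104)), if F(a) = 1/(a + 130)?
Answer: -13095035745/98 ≈ -1.3362e+8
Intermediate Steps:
z(o) = 7*o*(-19 + o) (z(o) = (-19 + o)*(o + (o + 5*o)) = (-19 + o)*(o + 6*o) = (-19 + o)*(7*o) = 7*o*(-19 + o))
F(a) = 1/(130 + a)
(F(66) - 1248)*(45190 + z(104)) = (1/(130 + 66) - 1248)*(45190 + 7*104*(-19 + 104)) = (1/196 - 1248)*(45190 + 7*104*85) = (1/196 - 1248)*(45190 + 61880) = -244607/196*107070 = -13095035745/98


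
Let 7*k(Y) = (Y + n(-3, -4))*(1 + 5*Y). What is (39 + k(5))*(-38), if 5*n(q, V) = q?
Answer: -73606/35 ≈ -2103.0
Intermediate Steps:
n(q, V) = q/5
k(Y) = (1 + 5*Y)*(-3/5 + Y)/7 (k(Y) = ((Y + (1/5)*(-3))*(1 + 5*Y))/7 = ((Y - 3/5)*(1 + 5*Y))/7 = ((-3/5 + Y)*(1 + 5*Y))/7 = ((1 + 5*Y)*(-3/5 + Y))/7 = (1 + 5*Y)*(-3/5 + Y)/7)
(39 + k(5))*(-38) = (39 + (-3/35 - 2/7*5 + (5/7)*5**2))*(-38) = (39 + (-3/35 - 10/7 + (5/7)*25))*(-38) = (39 + (-3/35 - 10/7 + 125/7))*(-38) = (39 + 572/35)*(-38) = (1937/35)*(-38) = -73606/35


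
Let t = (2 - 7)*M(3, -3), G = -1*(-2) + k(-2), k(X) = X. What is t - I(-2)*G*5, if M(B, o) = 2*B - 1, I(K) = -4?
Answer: -25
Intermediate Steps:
M(B, o) = -1 + 2*B
G = 0 (G = -1*(-2) - 2 = 2 - 2 = 0)
t = -25 (t = (2 - 7)*(-1 + 2*3) = -5*(-1 + 6) = -5*5 = -25)
t - I(-2)*G*5 = -25 - (-4*0)*5 = -25 - 0*5 = -25 - 1*0 = -25 + 0 = -25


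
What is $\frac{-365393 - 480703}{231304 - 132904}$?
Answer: $- \frac{17627}{2050} \approx -8.5985$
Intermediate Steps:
$\frac{-365393 - 480703}{231304 - 132904} = - \frac{846096}{98400} = \left(-846096\right) \frac{1}{98400} = - \frac{17627}{2050}$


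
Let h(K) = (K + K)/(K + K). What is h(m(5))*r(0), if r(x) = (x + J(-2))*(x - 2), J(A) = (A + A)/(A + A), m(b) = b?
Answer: -2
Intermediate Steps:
h(K) = 1 (h(K) = (2*K)/((2*K)) = (2*K)*(1/(2*K)) = 1)
J(A) = 1 (J(A) = (2*A)/((2*A)) = (2*A)*(1/(2*A)) = 1)
r(x) = (1 + x)*(-2 + x) (r(x) = (x + 1)*(x - 2) = (1 + x)*(-2 + x))
h(m(5))*r(0) = 1*(-2 + 0² - 1*0) = 1*(-2 + 0 + 0) = 1*(-2) = -2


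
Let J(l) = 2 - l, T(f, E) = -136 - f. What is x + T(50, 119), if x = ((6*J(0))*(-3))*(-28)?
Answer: 822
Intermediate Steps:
x = 1008 (x = ((6*(2 - 1*0))*(-3))*(-28) = ((6*(2 + 0))*(-3))*(-28) = ((6*2)*(-3))*(-28) = (12*(-3))*(-28) = -36*(-28) = 1008)
x + T(50, 119) = 1008 + (-136 - 1*50) = 1008 + (-136 - 50) = 1008 - 186 = 822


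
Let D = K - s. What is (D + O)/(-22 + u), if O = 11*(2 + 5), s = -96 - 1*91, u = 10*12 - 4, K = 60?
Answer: 162/47 ≈ 3.4468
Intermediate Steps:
u = 116 (u = 120 - 4 = 116)
s = -187 (s = -96 - 91 = -187)
O = 77 (O = 11*7 = 77)
D = 247 (D = 60 - 1*(-187) = 60 + 187 = 247)
(D + O)/(-22 + u) = (247 + 77)/(-22 + 116) = 324/94 = 324*(1/94) = 162/47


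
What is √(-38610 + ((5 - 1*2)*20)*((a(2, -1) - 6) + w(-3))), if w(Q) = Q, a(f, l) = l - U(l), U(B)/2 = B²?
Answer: 3*I*√4370 ≈ 198.32*I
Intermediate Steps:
U(B) = 2*B²
a(f, l) = l - 2*l²
√(-38610 + ((5 - 1*2)*20)*((a(2, -1) - 6) + w(-3))) = √(-38610 + ((5 - 1*2)*20)*((-(1 - 2*(-1)) - 6) - 3)) = √(-38610 + ((5 - 2)*20)*((-(1 + 2) - 6) - 3)) = √(-38610 + (3*20)*((-1*3 - 6) - 3)) = √(-38610 + 60*((-3 - 6) - 3)) = √(-38610 + 60*(-9 - 3)) = √(-38610 + 60*(-12)) = √(-38610 - 720) = √(-39330) = 3*I*√4370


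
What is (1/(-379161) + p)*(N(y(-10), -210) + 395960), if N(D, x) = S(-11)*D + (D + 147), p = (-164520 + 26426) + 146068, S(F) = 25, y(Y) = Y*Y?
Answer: 1205462630451791/379161 ≈ 3.1793e+9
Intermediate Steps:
y(Y) = Y**2
p = 7974 (p = -138094 + 146068 = 7974)
N(D, x) = 147 + 26*D (N(D, x) = 25*D + (D + 147) = 25*D + (147 + D) = 147 + 26*D)
(1/(-379161) + p)*(N(y(-10), -210) + 395960) = (1/(-379161) + 7974)*((147 + 26*(-10)**2) + 395960) = (-1/379161 + 7974)*((147 + 26*100) + 395960) = 3023429813*((147 + 2600) + 395960)/379161 = 3023429813*(2747 + 395960)/379161 = (3023429813/379161)*398707 = 1205462630451791/379161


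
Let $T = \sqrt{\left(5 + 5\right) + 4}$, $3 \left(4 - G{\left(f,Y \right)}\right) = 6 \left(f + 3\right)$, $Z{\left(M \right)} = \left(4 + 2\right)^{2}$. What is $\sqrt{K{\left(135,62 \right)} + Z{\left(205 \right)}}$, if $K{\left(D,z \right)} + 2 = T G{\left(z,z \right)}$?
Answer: $\sqrt{34 - 126 \sqrt{14}} \approx 20.915 i$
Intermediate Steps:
$Z{\left(M \right)} = 36$ ($Z{\left(M \right)} = 6^{2} = 36$)
$G{\left(f,Y \right)} = -2 - 2 f$ ($G{\left(f,Y \right)} = 4 - \frac{6 \left(f + 3\right)}{3} = 4 - \frac{6 \left(3 + f\right)}{3} = 4 - \frac{18 + 6 f}{3} = 4 - \left(6 + 2 f\right) = -2 - 2 f$)
$T = \sqrt{14}$ ($T = \sqrt{10 + 4} = \sqrt{14} \approx 3.7417$)
$K{\left(D,z \right)} = -2 + \sqrt{14} \left(-2 - 2 z\right)$
$\sqrt{K{\left(135,62 \right)} + Z{\left(205 \right)}} = \sqrt{\left(-2 + 2 \sqrt{14} \left(-1 - 62\right)\right) + 36} = \sqrt{\left(-2 + 2 \sqrt{14} \left(-63\right)\right) + 36} = \sqrt{\left(-2 - 126 \sqrt{14}\right) + 36} = \sqrt{34 - 126 \sqrt{14}}$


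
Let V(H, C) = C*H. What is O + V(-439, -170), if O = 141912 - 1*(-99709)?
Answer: 316251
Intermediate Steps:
O = 241621 (O = 141912 + 99709 = 241621)
O + V(-439, -170) = 241621 - 170*(-439) = 241621 + 74630 = 316251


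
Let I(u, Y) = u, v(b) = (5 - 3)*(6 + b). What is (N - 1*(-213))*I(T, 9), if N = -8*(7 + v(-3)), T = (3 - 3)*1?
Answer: 0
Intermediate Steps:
v(b) = 12 + 2*b (v(b) = 2*(6 + b) = 12 + 2*b)
T = 0 (T = 0*1 = 0)
N = -104 (N = -8*(7 + (12 + 2*(-3))) = -8*(7 + (12 - 6)) = -8*(7 + 6) = -8*13 = -104)
(N - 1*(-213))*I(T, 9) = (-104 - 1*(-213))*0 = (-104 + 213)*0 = 109*0 = 0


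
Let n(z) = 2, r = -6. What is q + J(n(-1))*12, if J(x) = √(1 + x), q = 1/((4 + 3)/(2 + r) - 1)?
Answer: -4/11 + 12*√3 ≈ 20.421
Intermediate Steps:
q = -4/11 (q = 1/((4 + 3)/(2 - 6) - 1) = 1/(7/(-4) - 1) = 1/(7*(-¼) - 1) = 1/(-7/4 - 1) = 1/(-11/4) = -4/11 ≈ -0.36364)
q + J(n(-1))*12 = -4/11 + √(1 + 2)*12 = -4/11 + √3*12 = -4/11 + 12*√3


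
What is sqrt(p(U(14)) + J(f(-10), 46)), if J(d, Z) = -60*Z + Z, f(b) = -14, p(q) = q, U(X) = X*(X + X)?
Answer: 3*I*sqrt(258) ≈ 48.187*I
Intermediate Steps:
U(X) = 2*X**2 (U(X) = X*(2*X) = 2*X**2)
J(d, Z) = -59*Z
sqrt(p(U(14)) + J(f(-10), 46)) = sqrt(2*14**2 - 59*46) = sqrt(2*196 - 2714) = sqrt(392 - 2714) = sqrt(-2322) = 3*I*sqrt(258)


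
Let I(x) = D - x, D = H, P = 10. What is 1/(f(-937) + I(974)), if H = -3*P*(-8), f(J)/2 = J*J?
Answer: 1/1755204 ≈ 5.6973e-7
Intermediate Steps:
f(J) = 2*J² (f(J) = 2*(J*J) = 2*J²)
H = 240 (H = -3*10*(-8) = -30*(-8) = 240)
D = 240
I(x) = 240 - x
1/(f(-937) + I(974)) = 1/(2*(-937)² + (240 - 1*974)) = 1/(2*877969 + (240 - 974)) = 1/(1755938 - 734) = 1/1755204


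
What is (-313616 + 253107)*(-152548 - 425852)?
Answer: 34998405600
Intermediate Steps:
(-313616 + 253107)*(-152548 - 425852) = -60509*(-578400) = 34998405600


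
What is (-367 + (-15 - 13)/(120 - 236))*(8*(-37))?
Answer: 3148256/29 ≈ 1.0856e+5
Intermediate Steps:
(-367 + (-15 - 13)/(120 - 236))*(8*(-37)) = (-367 - 28/(-116))*(-296) = (-367 - 28*(-1/116))*(-296) = (-367 + 7/29)*(-296) = -10636/29*(-296) = 3148256/29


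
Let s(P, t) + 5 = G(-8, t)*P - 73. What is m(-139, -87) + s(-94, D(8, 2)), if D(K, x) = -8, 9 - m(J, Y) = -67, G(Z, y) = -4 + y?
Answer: 1126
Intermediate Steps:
m(J, Y) = 76 (m(J, Y) = 9 - 1*(-67) = 9 + 67 = 76)
s(P, t) = -78 + P*(-4 + t) (s(P, t) = -5 + ((-4 + t)*P - 73) = -5 + (P*(-4 + t) - 73) = -5 + (-73 + P*(-4 + t)) = -78 + P*(-4 + t))
m(-139, -87) + s(-94, D(8, 2)) = 76 + (-78 - 94*(-4 - 8)) = 76 + (-78 - 94*(-12)) = 76 + (-78 + 1128) = 76 + 1050 = 1126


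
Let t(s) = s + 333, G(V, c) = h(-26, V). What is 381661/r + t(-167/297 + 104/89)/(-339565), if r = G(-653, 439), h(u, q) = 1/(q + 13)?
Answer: -2192437055210319014/8975721645 ≈ -2.4426e+8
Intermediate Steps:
h(u, q) = 1/(13 + q)
G(V, c) = 1/(13 + V)
r = -1/640 (r = 1/(13 - 653) = 1/(-640) = -1/640 ≈ -0.0015625)
t(s) = 333 + s
381661/r + t(-167/297 + 104/89)/(-339565) = 381661/(-1/640) + (333 + (-167/297 + 104/89))/(-339565) = 381661*(-640) + (333 + (-167*1/297 + 104*(1/89)))*(-1/339565) = -244263040 + (333 + (-167/297 + 104/89))*(-1/339565) = -244263040 + (333 + 16025/26433)*(-1/339565) = -244263040 + (8818214/26433)*(-1/339565) = -244263040 - 8818214/8975721645 = -2192437055210319014/8975721645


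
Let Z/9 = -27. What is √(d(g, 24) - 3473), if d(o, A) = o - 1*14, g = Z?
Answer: I*√3730 ≈ 61.074*I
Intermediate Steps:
Z = -243 (Z = 9*(-27) = -243)
g = -243
d(o, A) = -14 + o (d(o, A) = o - 14 = -14 + o)
√(d(g, 24) - 3473) = √((-14 - 243) - 3473) = √(-257 - 3473) = √(-3730) = I*√3730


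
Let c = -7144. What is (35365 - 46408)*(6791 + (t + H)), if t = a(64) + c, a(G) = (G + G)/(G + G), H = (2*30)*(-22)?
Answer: 18463896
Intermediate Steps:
H = -1320 (H = 60*(-22) = -1320)
a(G) = 1 (a(G) = (2*G)/((2*G)) = (2*G)*(1/(2*G)) = 1)
t = -7143 (t = 1 - 7144 = -7143)
(35365 - 46408)*(6791 + (t + H)) = (35365 - 46408)*(6791 + (-7143 - 1320)) = -11043*(6791 - 8463) = -11043*(-1672) = 18463896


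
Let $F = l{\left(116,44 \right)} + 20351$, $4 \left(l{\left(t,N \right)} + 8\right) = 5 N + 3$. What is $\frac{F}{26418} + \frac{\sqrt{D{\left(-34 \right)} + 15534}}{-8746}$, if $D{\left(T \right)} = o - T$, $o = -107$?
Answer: $\frac{81595}{105672} - \frac{\sqrt{15461}}{8746} \approx 0.75794$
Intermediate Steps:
$l{\left(t,N \right)} = - \frac{29}{4} + \frac{5 N}{4}$ ($l{\left(t,N \right)} = -8 + \frac{5 N + 3}{4} = -8 + \frac{3 + 5 N}{4} = -8 + \left(\frac{3}{4} + \frac{5 N}{4}\right) = - \frac{29}{4} + \frac{5 N}{4}$)
$D{\left(T \right)} = -107 - T$
$F = \frac{81595}{4}$ ($F = \left(- \frac{29}{4} + \frac{5}{4} \cdot 44\right) + 20351 = \left(- \frac{29}{4} + 55\right) + 20351 = \frac{191}{4} + 20351 = \frac{81595}{4} \approx 20399.0$)
$\frac{F}{26418} + \frac{\sqrt{D{\left(-34 \right)} + 15534}}{-8746} = \frac{81595}{4 \cdot 26418} + \frac{\sqrt{\left(-107 - -34\right) + 15534}}{-8746} = \frac{81595}{4} \cdot \frac{1}{26418} + \sqrt{\left(-107 + 34\right) + 15534} \left(- \frac{1}{8746}\right) = \frac{81595}{105672} + \sqrt{-73 + 15534} \left(- \frac{1}{8746}\right) = \frac{81595}{105672} + \sqrt{15461} \left(- \frac{1}{8746}\right) = \frac{81595}{105672} - \frac{\sqrt{15461}}{8746}$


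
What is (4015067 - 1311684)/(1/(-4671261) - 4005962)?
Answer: -12628207575963/18712894058083 ≈ -0.67484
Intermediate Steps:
(4015067 - 1311684)/(1/(-4671261) - 4005962) = 2703383/(-1/4671261 - 4005962) = 2703383/(-18712894058083/4671261) = 2703383*(-4671261/18712894058083) = -12628207575963/18712894058083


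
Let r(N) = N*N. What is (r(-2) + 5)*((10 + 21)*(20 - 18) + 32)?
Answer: 846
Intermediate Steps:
r(N) = N**2
(r(-2) + 5)*((10 + 21)*(20 - 18) + 32) = ((-2)**2 + 5)*((10 + 21)*(20 - 18) + 32) = (4 + 5)*(31*2 + 32) = 9*(62 + 32) = 9*94 = 846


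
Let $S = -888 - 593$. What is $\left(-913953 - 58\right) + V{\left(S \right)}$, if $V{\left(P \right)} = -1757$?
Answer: $-915768$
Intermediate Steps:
$S = -1481$
$\left(-913953 - 58\right) + V{\left(S \right)} = \left(-913953 - 58\right) - 1757 = -914011 - 1757 = -915768$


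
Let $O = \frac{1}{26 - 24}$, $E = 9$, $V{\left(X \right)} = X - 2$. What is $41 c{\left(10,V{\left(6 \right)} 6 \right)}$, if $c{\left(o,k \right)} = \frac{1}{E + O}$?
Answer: $\frac{82}{19} \approx 4.3158$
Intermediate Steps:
$V{\left(X \right)} = -2 + X$ ($V{\left(X \right)} = X - 2 = -2 + X$)
$O = \frac{1}{2} \approx 0.5$
$c{\left(o,k \right)} = \frac{2}{19}$ ($c{\left(o,k \right)} = \frac{1}{9 + \frac{1}{2}} = \frac{1}{\frac{19}{2}} = \frac{2}{19}$)
$41 c{\left(10,V{\left(6 \right)} 6 \right)} = 41 \cdot \frac{2}{19} = \frac{82}{19}$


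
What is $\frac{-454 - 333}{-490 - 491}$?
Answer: $\frac{787}{981} \approx 0.80224$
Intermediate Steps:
$\frac{-454 - 333}{-490 - 491} = - \frac{787}{-981} = \left(-787\right) \left(- \frac{1}{981}\right) = \frac{787}{981}$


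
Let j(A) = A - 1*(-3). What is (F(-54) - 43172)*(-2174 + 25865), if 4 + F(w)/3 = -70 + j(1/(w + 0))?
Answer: -6167012107/6 ≈ -1.0278e+9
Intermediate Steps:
j(A) = 3 + A (j(A) = A + 3 = 3 + A)
F(w) = -213 + 3/w (F(w) = -12 + 3*(-70 + (3 + 1/(w + 0))) = -12 + 3*(-70 + (3 + 1/w)) = -12 + 3*(-67 + 1/w) = -12 + (-201 + 3/w) = -213 + 3/w)
(F(-54) - 43172)*(-2174 + 25865) = ((-213 + 3/(-54)) - 43172)*(-2174 + 25865) = ((-213 + 3*(-1/54)) - 43172)*23691 = ((-213 - 1/18) - 43172)*23691 = (-3835/18 - 43172)*23691 = -780931/18*23691 = -6167012107/6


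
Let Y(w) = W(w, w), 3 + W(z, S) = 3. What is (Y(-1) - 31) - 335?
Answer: -366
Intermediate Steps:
W(z, S) = 0 (W(z, S) = -3 + 3 = 0)
Y(w) = 0
(Y(-1) - 31) - 335 = (0 - 31) - 335 = -31 - 335 = -366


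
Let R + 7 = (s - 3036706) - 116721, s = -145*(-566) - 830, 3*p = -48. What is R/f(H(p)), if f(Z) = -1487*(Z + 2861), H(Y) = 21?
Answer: 1536097/2142767 ≈ 0.71688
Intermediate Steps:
p = -16 (p = (⅓)*(-48) = -16)
s = 81240 (s = 82070 - 830 = 81240)
R = -3072194 (R = -7 + ((81240 - 3036706) - 116721) = -7 + (-2955466 - 116721) = -7 - 3072187 = -3072194)
f(Z) = -4254307 - 1487*Z (f(Z) = -1487*(2861 + Z) = -(4254307 + 1487*Z) = -4254307 - 1487*Z)
R/f(H(p)) = -3072194/(-4254307 - 1487*21) = -3072194/(-4254307 - 31227) = -3072194/(-4285534) = -3072194*(-1/4285534) = 1536097/2142767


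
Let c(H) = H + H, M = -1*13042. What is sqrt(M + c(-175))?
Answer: 12*I*sqrt(93) ≈ 115.72*I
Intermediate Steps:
M = -13042
c(H) = 2*H
sqrt(M + c(-175)) = sqrt(-13042 + 2*(-175)) = sqrt(-13042 - 350) = sqrt(-13392) = 12*I*sqrt(93)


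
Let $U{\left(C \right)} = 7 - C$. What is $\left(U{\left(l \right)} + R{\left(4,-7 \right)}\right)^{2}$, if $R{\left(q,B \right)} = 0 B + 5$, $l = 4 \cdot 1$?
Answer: $64$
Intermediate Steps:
$l = 4$
$R{\left(q,B \right)} = 5$ ($R{\left(q,B \right)} = 0 + 5 = 5$)
$\left(U{\left(l \right)} + R{\left(4,-7 \right)}\right)^{2} = \left(\left(7 - 4\right) + 5\right)^{2} = \left(3 + 5\right)^{2} = 8^{2} = 64$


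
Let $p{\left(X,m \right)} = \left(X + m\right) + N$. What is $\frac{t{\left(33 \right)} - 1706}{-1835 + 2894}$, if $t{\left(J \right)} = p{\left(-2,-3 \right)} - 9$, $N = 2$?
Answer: $- \frac{1718}{1059} \approx -1.6223$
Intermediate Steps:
$p{\left(X,m \right)} = 2 + X + m$ ($p{\left(X,m \right)} = \left(X + m\right) + 2 = 2 + X + m$)
$t{\left(J \right)} = -12$ ($t{\left(J \right)} = \left(2 - 2 - 3\right) - 9 = -3 - 9 = -12$)
$\frac{t{\left(33 \right)} - 1706}{-1835 + 2894} = \frac{-12 - 1706}{-1835 + 2894} = - \frac{1718}{1059}$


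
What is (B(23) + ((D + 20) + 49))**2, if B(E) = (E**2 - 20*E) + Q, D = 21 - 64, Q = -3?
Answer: 8464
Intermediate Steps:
D = -43
B(E) = -3 + E**2 - 20*E (B(E) = (E**2 - 20*E) - 3 = -3 + E**2 - 20*E)
(B(23) + ((D + 20) + 49))**2 = ((-3 + 23**2 - 20*23) + ((-43 + 20) + 49))**2 = ((-3 + 529 - 460) + (-23 + 49))**2 = (66 + 26)**2 = 92**2 = 8464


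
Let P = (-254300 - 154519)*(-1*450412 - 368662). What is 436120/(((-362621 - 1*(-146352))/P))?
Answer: -146036096293848720/216269 ≈ -6.7525e+11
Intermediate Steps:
P = 334853013606 (P = -408819*(-450412 - 368662) = -408819*(-819074) = 334853013606)
436120/(((-362621 - 1*(-146352))/P)) = 436120/(((-362621 - 1*(-146352))/334853013606)) = 436120/(((-362621 + 146352)*(1/334853013606))) = 436120/((-216269*1/334853013606)) = 436120/(-216269/334853013606) = 436120*(-334853013606/216269) = -146036096293848720/216269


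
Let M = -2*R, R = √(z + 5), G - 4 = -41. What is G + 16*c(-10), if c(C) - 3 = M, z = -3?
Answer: 11 - 32*√2 ≈ -34.255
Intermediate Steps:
G = -37 (G = 4 - 41 = -37)
R = √2 (R = √(-3 + 5) = √2 ≈ 1.4142)
M = -2*√2 ≈ -2.8284
c(C) = 3 - 2*√2
G + 16*c(-10) = -37 + 16*(3 - 2*√2) = -37 + (48 - 32*√2) = 11 - 32*√2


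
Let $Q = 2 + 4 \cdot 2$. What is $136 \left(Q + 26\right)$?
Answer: $4896$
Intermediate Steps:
$Q = 10$ ($Q = 2 + 8 = 10$)
$136 \left(Q + 26\right) = 136 \left(10 + 26\right) = 136 \cdot 36 = 4896$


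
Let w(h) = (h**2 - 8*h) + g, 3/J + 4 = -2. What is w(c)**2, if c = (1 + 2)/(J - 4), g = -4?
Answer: 256/81 ≈ 3.1605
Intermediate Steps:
J = -1/2 (J = 3/(-4 - 2) = 3/(-6) = 3*(-1/6) = -1/2 ≈ -0.50000)
c = -2/3 (c = (1 + 2)/(-1/2 - 4) = 3/(-9/2) = 3*(-2/9) = -2/3 ≈ -0.66667)
w(h) = -4 + h**2 - 8*h (w(h) = (h**2 - 8*h) - 4 = -4 + h**2 - 8*h)
w(c)**2 = (-4 + (-2/3)**2 - 8*(-2/3))**2 = (-4 + 4/9 + 16/3)**2 = (16/9)**2 = 256/81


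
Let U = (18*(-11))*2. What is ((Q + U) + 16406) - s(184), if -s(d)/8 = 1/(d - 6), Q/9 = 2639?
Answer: 3538733/89 ≈ 39761.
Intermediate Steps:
Q = 23751 (Q = 9*2639 = 23751)
s(d) = -8/(-6 + d) (s(d) = -8/(d - 6) = -8/(-6 + d))
U = -396 (U = -198*2 = -396)
((Q + U) + 16406) - s(184) = ((23751 - 396) + 16406) - (-8)/(-6 + 184) = (23355 + 16406) - (-8)/178 = 39761 - (-8)/178 = 39761 - 1*(-4/89) = 39761 + 4/89 = 3538733/89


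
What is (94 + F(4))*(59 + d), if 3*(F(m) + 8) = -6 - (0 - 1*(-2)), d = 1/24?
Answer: 177125/36 ≈ 4920.1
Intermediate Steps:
d = 1/24 ≈ 0.041667
F(m) = -32/3 (F(m) = -8 + (-6 - (0 - 1*(-2)))/3 = -8 + (-6 - (0 + 2))/3 = -8 + (-6 - 1*2)/3 = -8 + (-6 - 2)/3 = -8 + (⅓)*(-8) = -8 - 8/3 = -32/3)
(94 + F(4))*(59 + d) = (94 - 32/3)*(59 + 1/24) = (250/3)*(1417/24) = 177125/36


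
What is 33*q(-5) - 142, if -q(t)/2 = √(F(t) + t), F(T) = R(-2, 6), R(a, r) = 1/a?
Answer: -142 - 33*I*√22 ≈ -142.0 - 154.78*I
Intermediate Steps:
F(T) = -½ (F(T) = 1/(-2) = -½)
q(t) = -2*√(-½ + t)
33*q(-5) - 142 = 33*(-√(-2 + 4*(-5))) - 142 = 33*(-√(-2 - 20)) - 142 = 33*(-√(-22)) - 142 = 33*(-I*√22) - 142 = -33*I*√22 - 142 = -142 - 33*I*√22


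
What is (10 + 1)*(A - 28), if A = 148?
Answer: 1320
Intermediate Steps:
(10 + 1)*(A - 28) = (10 + 1)*(148 - 28) = 11*120 = 1320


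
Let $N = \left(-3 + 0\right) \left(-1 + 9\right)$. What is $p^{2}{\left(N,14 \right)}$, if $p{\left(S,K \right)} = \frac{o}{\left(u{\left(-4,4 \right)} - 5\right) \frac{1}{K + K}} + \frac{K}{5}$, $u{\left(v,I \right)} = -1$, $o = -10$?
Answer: $\frac{550564}{225} \approx 2446.9$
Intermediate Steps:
$N = -24$ ($N = \left(-3\right) 8 = -24$)
$p{\left(S,K \right)} = \frac{53 K}{15}$ ($p{\left(S,K \right)} = - \frac{10}{\left(-1 - 5\right) \frac{1}{K + K}} + \frac{K}{5} = - \frac{10}{\left(-6\right) \frac{1}{2 K}} + K \frac{1}{5} = - \frac{10}{\left(-6\right) \frac{1}{2 K}} + \frac{K}{5} = - \frac{10}{\left(-3\right) \frac{1}{K}} + \frac{K}{5} = - 10 \left(- \frac{K}{3}\right) + \frac{K}{5} = \frac{10 K}{3} + \frac{K}{5} = \frac{53 K}{15}$)
$p^{2}{\left(N,14 \right)} = \left(\frac{53}{15} \cdot 14\right)^{2} = \left(\frac{742}{15}\right)^{2} = \frac{550564}{225}$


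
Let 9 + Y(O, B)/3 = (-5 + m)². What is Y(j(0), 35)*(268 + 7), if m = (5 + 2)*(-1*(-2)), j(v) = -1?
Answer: 59400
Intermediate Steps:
m = 14 (m = 7*2 = 14)
Y(O, B) = 216 (Y(O, B) = -27 + 3*(-5 + 14)² = -27 + 3*9² = -27 + 3*81 = -27 + 243 = 216)
Y(j(0), 35)*(268 + 7) = 216*(268 + 7) = 216*275 = 59400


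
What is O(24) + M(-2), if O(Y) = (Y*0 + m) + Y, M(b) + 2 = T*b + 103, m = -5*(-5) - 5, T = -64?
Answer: 273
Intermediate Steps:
m = 20 (m = 25 - 5 = 20)
M(b) = 101 - 64*b (M(b) = -2 + (-64*b + 103) = -2 + (103 - 64*b) = 101 - 64*b)
O(Y) = 20 + Y (O(Y) = (Y*0 + 20) + Y = (0 + 20) + Y = 20 + Y)
O(24) + M(-2) = (20 + 24) + (101 - 64*(-2)) = 44 + (101 + 128) = 44 + 229 = 273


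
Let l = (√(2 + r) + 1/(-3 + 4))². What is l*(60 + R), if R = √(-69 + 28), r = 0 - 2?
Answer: 60 + I*√41 ≈ 60.0 + 6.4031*I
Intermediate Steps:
r = -2
R = I*√41 (R = √(-41) = I*√41 ≈ 6.4031*I)
l = 1 (l = (√(2 - 2) + 1/(-3 + 4))² = (√0 + 1/1)² = (0 + 1)² = 1² = 1)
l*(60 + R) = 1*(60 + I*√41) = 60 + I*√41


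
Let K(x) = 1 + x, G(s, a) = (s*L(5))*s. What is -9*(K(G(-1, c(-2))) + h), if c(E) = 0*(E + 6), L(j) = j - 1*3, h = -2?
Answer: -9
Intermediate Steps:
L(j) = -3 + j (L(j) = j - 3 = -3 + j)
c(E) = 0 (c(E) = 0*(6 + E) = 0)
G(s, a) = 2*s**2 (G(s, a) = (s*(-3 + 5))*s = (s*2)*s = (2*s)*s = 2*s**2)
-9*(K(G(-1, c(-2))) + h) = -9*((1 + 2*(-1)**2) - 2) = -9*((1 + 2*1) - 2) = -9*((1 + 2) - 2) = -9*(3 - 2) = -9*1 = -9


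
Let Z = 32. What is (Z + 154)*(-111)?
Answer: -20646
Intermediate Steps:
(Z + 154)*(-111) = (32 + 154)*(-111) = 186*(-111) = -20646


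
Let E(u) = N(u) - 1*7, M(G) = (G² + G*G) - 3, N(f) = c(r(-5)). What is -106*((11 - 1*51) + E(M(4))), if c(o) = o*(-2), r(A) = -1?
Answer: 4770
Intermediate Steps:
c(o) = -2*o
N(f) = 2 (N(f) = -2*(-1) = 2)
M(G) = -3 + 2*G² (M(G) = (G² + G²) - 3 = 2*G² - 3 = -3 + 2*G²)
E(u) = -5 (E(u) = 2 - 1*7 = 2 - 7 = -5)
-106*((11 - 1*51) + E(M(4))) = -106*((11 - 1*51) - 5) = -106*((11 - 51) - 5) = -106*(-40 - 5) = -106*(-45) = 4770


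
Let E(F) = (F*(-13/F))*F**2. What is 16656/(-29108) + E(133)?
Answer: -1673401253/7277 ≈ -2.2996e+5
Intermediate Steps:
E(F) = -13*F**2
16656/(-29108) + E(133) = 16656/(-29108) - 13*133**2 = 16656*(-1/29108) - 13*17689 = -4164/7277 - 229957 = -1673401253/7277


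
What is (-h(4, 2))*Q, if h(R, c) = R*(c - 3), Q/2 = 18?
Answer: 144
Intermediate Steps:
Q = 36 (Q = 2*18 = 36)
h(R, c) = R*(-3 + c)
(-h(4, 2))*Q = -4*(-3 + 2)*36 = -4*(-1)*36 = -1*(-4)*36 = 4*36 = 144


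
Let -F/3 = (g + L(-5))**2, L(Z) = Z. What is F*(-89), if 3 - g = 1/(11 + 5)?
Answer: 290763/256 ≈ 1135.8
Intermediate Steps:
g = 47/16 (g = 3 - 1/(11 + 5) = 3 - 1/16 = 47/16 ≈ 2.9375)
F = -3267/256 (F = -3*(47/16 - 5)**2 = -3*(-33/16)**2 = -3*1089/256 = -3267/256 ≈ -12.762)
F*(-89) = -3267/256*(-89) = 290763/256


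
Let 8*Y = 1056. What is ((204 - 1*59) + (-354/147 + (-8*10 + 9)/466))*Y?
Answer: 214662558/11417 ≈ 18802.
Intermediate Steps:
Y = 132 (Y = (1/8)*1056 = 132)
((204 - 1*59) + (-354/147 + (-8*10 + 9)/466))*Y = ((204 - 1*59) + (-354/147 + (-8*10 + 9)/466))*132 = ((204 - 59) + (-354*1/147 + (-80 + 9)*(1/466)))*132 = (145 + (-118/49 - 71*1/466))*132 = (145 + (-118/49 - 71/466))*132 = (145 - 58467/22834)*132 = (3252463/22834)*132 = 214662558/11417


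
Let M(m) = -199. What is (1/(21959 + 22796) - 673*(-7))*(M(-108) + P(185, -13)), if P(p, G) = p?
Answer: -2951771284/44755 ≈ -65954.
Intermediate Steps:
(1/(21959 + 22796) - 673*(-7))*(M(-108) + P(185, -13)) = (1/(21959 + 22796) - 673*(-7))*(-199 + 185) = (1/44755 + 4711)*(-14) = (210840806/44755)*(-14) = -2951771284/44755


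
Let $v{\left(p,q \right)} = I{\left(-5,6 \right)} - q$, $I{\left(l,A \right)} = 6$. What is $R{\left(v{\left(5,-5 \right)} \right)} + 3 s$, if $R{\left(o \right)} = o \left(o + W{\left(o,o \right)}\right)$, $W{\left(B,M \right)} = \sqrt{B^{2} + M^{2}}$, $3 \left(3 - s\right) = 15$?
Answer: $115 + 121 \sqrt{2} \approx 286.12$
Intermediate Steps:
$s = -2$ ($s = 3 - 5 = -2$)
$v{\left(p,q \right)} = 6 - q$
$R{\left(o \right)} = o \left(o + \sqrt{2} \sqrt{o^{2}}\right)$ ($R{\left(o \right)} = o \left(o + \sqrt{o^{2} + o^{2}}\right) = o \left(o + \sqrt{2 o^{2}}\right) = o \left(o + \sqrt{2} \sqrt{o^{2}}\right)$)
$R{\left(v{\left(5,-5 \right)} \right)} + 3 s = \left(6 - -5\right) \left(\left(6 - -5\right) + \sqrt{2} \sqrt{\left(6 - -5\right)^{2}}\right) + 3 \left(-2\right) = \left(6 + 5\right) \left(\left(6 + 5\right) + \sqrt{2} \sqrt{\left(6 + 5\right)^{2}}\right) - 6 = 11 \left(11 + \sqrt{2} \sqrt{11^{2}}\right) - 6 = 11 \left(11 + \sqrt{2} \sqrt{121}\right) - 6 = 11 \left(11 + \sqrt{2} \cdot 11\right) - 6 = 11 \left(11 + 11 \sqrt{2}\right) - 6 = \left(121 + 121 \sqrt{2}\right) - 6 = 115 + 121 \sqrt{2}$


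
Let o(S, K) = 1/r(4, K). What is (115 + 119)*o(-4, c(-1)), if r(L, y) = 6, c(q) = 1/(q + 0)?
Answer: 39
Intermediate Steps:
c(q) = 1/q
o(S, K) = 1/6
(115 + 119)*o(-4, c(-1)) = (115 + 119)*(1/6) = 234*(1/6) = 39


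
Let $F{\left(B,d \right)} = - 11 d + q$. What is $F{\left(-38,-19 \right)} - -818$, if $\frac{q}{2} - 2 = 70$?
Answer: $1171$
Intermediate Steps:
$q = 144$ ($q = 4 + 2 \cdot 70 = 4 + 140 = 144$)
$F{\left(B,d \right)} = 144 - 11 d$ ($F{\left(B,d \right)} = - 11 d + 144 = 144 - 11 d$)
$F{\left(-38,-19 \right)} - -818 = \left(144 - -209\right) - -818 = \left(144 + 209\right) + 818 = 353 + 818 = 1171$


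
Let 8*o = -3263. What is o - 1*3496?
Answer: -31231/8 ≈ -3903.9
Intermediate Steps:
o = -3263/8 (o = (1/8)*(-3263) = -3263/8 ≈ -407.88)
o - 1*3496 = -3263/8 - 1*3496 = -3263/8 - 3496 = -31231/8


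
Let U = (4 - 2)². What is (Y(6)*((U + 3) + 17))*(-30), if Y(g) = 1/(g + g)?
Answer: -60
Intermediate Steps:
U = 4 (U = 2² = 4)
Y(g) = 1/(2*g)
(Y(6)*((U + 3) + 17))*(-30) = (((½)/6)*((4 + 3) + 17))*(-30) = (((½)*(⅙))*(7 + 17))*(-30) = ((1/12)*24)*(-30) = 2*(-30) = -60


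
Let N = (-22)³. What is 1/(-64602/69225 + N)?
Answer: -23075/245724134 ≈ -9.3906e-5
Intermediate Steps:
N = -10648
1/(-64602/69225 + N) = 1/(-64602/69225 - 10648) = 1/(-64602*1/69225 - 10648) = 1/(-21534/23075 - 10648) = 1/(-245724134/23075) = -23075/245724134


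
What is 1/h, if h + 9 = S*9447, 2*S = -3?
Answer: -2/28359 ≈ -7.0524e-5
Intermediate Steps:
S = -3/2 (S = (1/2)*(-3) = -3/2 ≈ -1.5000)
h = -28359/2 (h = -9 - 3/2*9447 = -9 - 28341/2 = -28359/2 ≈ -14180.)
1/h = 1/(-28359/2) = -2/28359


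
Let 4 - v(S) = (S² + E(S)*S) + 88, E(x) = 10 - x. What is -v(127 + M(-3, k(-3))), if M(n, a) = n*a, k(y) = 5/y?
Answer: 1404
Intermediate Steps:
M(n, a) = a*n
v(S) = -84 - S² - S*(10 - S) (v(S) = 4 - ((S² + (10 - S)*S) + 88) = 4 - ((S² + S*(10 - S)) + 88) = 4 - (88 + S² + S*(10 - S)) = 4 + (-88 - S² - S*(10 - S)) = -84 - S² - S*(10 - S))
-v(127 + M(-3, k(-3))) = -(-84 - 10*(127 + (5/(-3))*(-3))) = -(-84 - 10*(127 + (5*(-⅓))*(-3))) = -(-84 - 10*(127 - 5/3*(-3))) = -(-84 - 10*(127 + 5)) = -(-84 - 10*132) = -(-84 - 1320) = -1*(-1404) = 1404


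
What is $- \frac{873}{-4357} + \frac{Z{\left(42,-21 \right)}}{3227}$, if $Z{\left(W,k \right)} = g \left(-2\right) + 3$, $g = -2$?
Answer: $\frac{406810}{2008577} \approx 0.20254$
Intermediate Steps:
$Z{\left(W,k \right)} = 7$ ($Z{\left(W,k \right)} = \left(-2\right) \left(-2\right) + 3 = 4 + 3 = 7$)
$- \frac{873}{-4357} + \frac{Z{\left(42,-21 \right)}}{3227} = - \frac{873}{-4357} + \frac{7}{3227} = \left(-873\right) \left(- \frac{1}{4357}\right) + 7 \cdot \frac{1}{3227} = \frac{873}{4357} + \frac{1}{461} = \frac{406810}{2008577}$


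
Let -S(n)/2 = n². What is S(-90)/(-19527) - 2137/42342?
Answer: 214737067/275604078 ≈ 0.77915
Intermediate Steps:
S(n) = -2*n²
S(-90)/(-19527) - 2137/42342 = -2*(-90)²/(-19527) - 2137/42342 = -2*8100*(-1/19527) - 2137*1/42342 = -16200*(-1/19527) - 2137/42342 = 5400/6509 - 2137/42342 = 214737067/275604078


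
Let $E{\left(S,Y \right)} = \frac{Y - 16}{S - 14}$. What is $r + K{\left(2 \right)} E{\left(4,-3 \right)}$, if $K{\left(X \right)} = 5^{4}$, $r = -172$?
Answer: $\frac{2031}{2} \approx 1015.5$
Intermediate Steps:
$E{\left(S,Y \right)} = \frac{-16 + Y}{-14 + S}$
$K{\left(X \right)} = 625$
$r + K{\left(2 \right)} E{\left(4,-3 \right)} = -172 + 625 \frac{-16 - 3}{-14 + 4} = -172 + 625 \frac{1}{-10} \left(-19\right) = -172 + 625 \left(\left(- \frac{1}{10}\right) \left(-19\right)\right) = -172 + 625 \cdot \frac{19}{10} = -172 + \frac{2375}{2} = \frac{2031}{2}$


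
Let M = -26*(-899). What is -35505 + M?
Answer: -12131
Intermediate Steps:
M = 23374
-35505 + M = -35505 + 23374 = -12131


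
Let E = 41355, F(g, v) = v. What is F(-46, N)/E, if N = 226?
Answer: 226/41355 ≈ 0.0054649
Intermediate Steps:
F(-46, N)/E = 226/41355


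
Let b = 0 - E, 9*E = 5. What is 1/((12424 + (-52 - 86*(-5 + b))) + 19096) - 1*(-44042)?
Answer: 12662603513/287512 ≈ 44042.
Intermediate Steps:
E = 5/9 (E = (⅑)*5 = 5/9 ≈ 0.55556)
b = -5/9 (b = 0 - 1*5/9 = 0 - 5/9 = -5/9 ≈ -0.55556)
1/((12424 + (-52 - 86*(-5 + b))) + 19096) - 1*(-44042) = 1/((12424 + (-52 - 86*(-5 - 5/9))) + 19096) - 1*(-44042) = 1/((12424 + (-52 - 86*(-50)/9)) + 19096) + 44042 = 1/((12424 + (-52 - 43*(-100/9))) + 19096) + 44042 = 1/((12424 + (-52 + 4300/9)) + 19096) + 44042 = 1/((12424 + 3832/9) + 19096) + 44042 = 1/(115648/9 + 19096) + 44042 = 1/(287512/9) + 44042 = 9/287512 + 44042 = 12662603513/287512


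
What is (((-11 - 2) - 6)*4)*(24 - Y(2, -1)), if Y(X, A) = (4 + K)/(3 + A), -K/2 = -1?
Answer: -1596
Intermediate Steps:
K = 2 (K = -2*(-1) = 2)
Y(X, A) = 6/(3 + A) (Y(X, A) = (4 + 2)/(3 + A) = 6/(3 + A))
(((-11 - 2) - 6)*4)*(24 - Y(2, -1)) = (((-11 - 2) - 6)*4)*(24 - 6/(3 - 1)) = ((-13 - 6)*4)*(24 - 6/2) = (-19*4)*(24 - 6/2) = -76*(24 - 1*3) = -76*(24 - 3) = -76*21 = -1596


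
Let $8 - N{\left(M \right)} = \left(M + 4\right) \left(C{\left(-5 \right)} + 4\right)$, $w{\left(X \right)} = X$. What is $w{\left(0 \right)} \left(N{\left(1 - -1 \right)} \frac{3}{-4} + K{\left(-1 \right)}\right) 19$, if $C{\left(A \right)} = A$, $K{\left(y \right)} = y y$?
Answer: $0$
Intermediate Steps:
$K{\left(y \right)} = y^{2}$
$N{\left(M \right)} = 12 + M$ ($N{\left(M \right)} = 8 - \left(M + 4\right) \left(-5 + 4\right) = 8 - \left(4 + M\right) \left(-1\right) = 8 - \left(-4 - M\right) = 8 + \left(4 + M\right) = 12 + M$)
$w{\left(0 \right)} \left(N{\left(1 - -1 \right)} \frac{3}{-4} + K{\left(-1 \right)}\right) 19 = 0 \left(\left(12 + \left(1 - -1\right)\right) \frac{3}{-4} + \left(-1\right)^{2}\right) 19 = 0 \left(\left(12 + \left(1 + 1\right)\right) 3 \left(- \frac{1}{4}\right) + 1\right) 19 = 0 \left(\left(12 + 2\right) \left(- \frac{3}{4}\right) + 1\right) 19 = 0 \left(14 \left(- \frac{3}{4}\right) + 1\right) 19 = 0 \left(- \frac{21}{2} + 1\right) 19 = 0 \left(- \frac{19}{2}\right) 19 = 0 \cdot 19 = 0$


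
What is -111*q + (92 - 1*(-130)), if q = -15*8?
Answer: 13542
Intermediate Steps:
q = -120
-111*q + (92 - 1*(-130)) = -111*(-120) + (92 - 1*(-130)) = 13320 + (92 + 130) = 13320 + 222 = 13542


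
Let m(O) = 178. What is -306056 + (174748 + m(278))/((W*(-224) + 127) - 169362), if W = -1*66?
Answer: -47270830182/154451 ≈ -3.0606e+5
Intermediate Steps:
W = -66
-306056 + (174748 + m(278))/((W*(-224) + 127) - 169362) = -306056 + (174748 + 178)/((-66*(-224) + 127) - 169362) = -306056 + 174926/((14784 + 127) - 169362) = -306056 + 174926/(14911 - 169362) = -306056 + 174926/(-154451) = -306056 + 174926*(-1/154451) = -306056 - 174926/154451 = -47270830182/154451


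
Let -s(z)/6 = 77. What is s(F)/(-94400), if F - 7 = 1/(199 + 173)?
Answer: 231/47200 ≈ 0.0048941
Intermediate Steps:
F = 2605/372 (F = 7 + 1/(199 + 173) = 7 + 1/372 = 2605/372 ≈ 7.0027)
s(z) = -462 (s(z) = -6*77 = -462)
s(F)/(-94400) = -462/(-94400) = -462*(-1/94400) = 231/47200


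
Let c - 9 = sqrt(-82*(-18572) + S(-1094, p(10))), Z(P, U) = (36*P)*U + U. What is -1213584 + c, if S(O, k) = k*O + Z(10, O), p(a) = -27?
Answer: -1213575 + 6*sqrt(32153) ≈ -1.2125e+6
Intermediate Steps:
Z(P, U) = U + 36*P*U (Z(P, U) = 36*P*U + U = U + 36*P*U)
S(O, k) = 361*O + O*k (S(O, k) = k*O + O*(1 + 36*10) = O*k + O*(1 + 360) = O*k + O*361 = O*k + 361*O = 361*O + O*k)
c = 9 + 6*sqrt(32153) (c = 9 + sqrt(-82*(-18572) - 1094*(361 - 27)) = 9 + sqrt(1522904 - 1094*334) = 9 + sqrt(1522904 - 365396) = 9 + sqrt(1157508) = 9 + 6*sqrt(32153) ≈ 1084.9)
-1213584 + c = -1213584 + (9 + 6*sqrt(32153)) = -1213575 + 6*sqrt(32153)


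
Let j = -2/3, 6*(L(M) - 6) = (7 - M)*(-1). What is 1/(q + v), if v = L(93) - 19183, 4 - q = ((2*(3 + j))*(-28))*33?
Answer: -3/44540 ≈ -6.7355e-5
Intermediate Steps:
L(M) = 29/6 + M/6 (L(M) = 6 + ((7 - M)*(-1))/6 = 6 + (-7 + M)/6 = 6 + (-7/6 + M/6) = 29/6 + M/6)
j = -⅔ (j = -2*⅓ = -⅔ ≈ -0.66667)
q = 4316 (q = 4 - (2*(3 - ⅔))*(-28)*33 = 4 - (2*(7/3))*(-28)*33 = 4 - (14/3)*(-28)*33 = 4 - (-392)*33/3 = 4 - 1*(-4312) = 4 + 4312 = 4316)
v = -57488/3 (v = (29/6 + (⅙)*93) - 19183 = (29/6 + 31/2) - 19183 = 61/3 - 19183 = -57488/3 ≈ -19163.)
1/(q + v) = 1/(4316 - 57488/3) = 1/(-44540/3) = -3/44540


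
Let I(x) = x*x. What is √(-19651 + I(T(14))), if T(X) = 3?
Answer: I*√19642 ≈ 140.15*I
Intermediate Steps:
I(x) = x²
√(-19651 + I(T(14))) = √(-19651 + 3²) = √(-19651 + 9) = √(-19642) = I*√19642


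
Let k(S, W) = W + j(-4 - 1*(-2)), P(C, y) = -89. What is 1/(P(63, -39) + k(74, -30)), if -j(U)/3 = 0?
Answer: -1/119 ≈ -0.0084034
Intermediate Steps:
j(U) = 0 (j(U) = -3*0 = 0)
k(S, W) = W (k(S, W) = W + 0 = W)
1/(P(63, -39) + k(74, -30)) = 1/(-89 - 30) = 1/(-119) = -1/119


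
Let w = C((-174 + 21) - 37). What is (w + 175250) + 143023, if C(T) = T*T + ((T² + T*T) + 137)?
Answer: 426710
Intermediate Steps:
C(T) = 137 + 3*T² (C(T) = T² + ((T² + T²) + 137) = T² + (2*T² + 137) = T² + (137 + 2*T²) = 137 + 3*T²)
w = 108437 (w = 137 + 3*((-174 + 21) - 37)² = 137 + 3*(-153 - 37)² = 137 + 3*(-190)² = 137 + 3*36100 = 137 + 108300 = 108437)
(w + 175250) + 143023 = (108437 + 175250) + 143023 = 283687 + 143023 = 426710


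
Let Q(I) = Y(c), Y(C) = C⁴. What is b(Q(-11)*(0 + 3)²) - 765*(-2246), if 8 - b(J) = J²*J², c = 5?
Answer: -1001129148672427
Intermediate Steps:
Q(I) = 625 (Q(I) = 5⁴ = 625)
b(J) = 8 - J⁴ (b(J) = 8 - J²*J² = 8 - J⁴)
b(Q(-11)*(0 + 3)²) - 765*(-2246) = (8 - (625*(0 + 3)²)⁴) - 765*(-2246) = (8 - (625*3²)⁴) - 1*(-1718190) = (8 - (625*9)⁴) + 1718190 = (8 - 1*5625⁴) + 1718190 = (8 - 1*1001129150390625) + 1718190 = (8 - 1001129150390625) + 1718190 = -1001129150390617 + 1718190 = -1001129148672427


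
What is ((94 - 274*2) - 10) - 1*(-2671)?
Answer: 2207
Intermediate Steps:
((94 - 274*2) - 10) - 1*(-2671) = ((94 - 548) - 10) + 2671 = (-454 - 10) + 2671 = -464 + 2671 = 2207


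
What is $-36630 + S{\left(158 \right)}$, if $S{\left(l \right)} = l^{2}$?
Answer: $-11666$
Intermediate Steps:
$-36630 + S{\left(158 \right)} = -36630 + 158^{2} = -36630 + 24964 = -11666$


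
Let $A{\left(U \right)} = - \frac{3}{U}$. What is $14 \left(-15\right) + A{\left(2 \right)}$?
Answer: $- \frac{423}{2} \approx -211.5$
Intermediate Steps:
$14 \left(-15\right) + A{\left(2 \right)} = 14 \left(-15\right) - \frac{3}{2} = -210 - \frac{3}{2} = - \frac{423}{2}$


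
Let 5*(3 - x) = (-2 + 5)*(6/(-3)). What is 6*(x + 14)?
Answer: 546/5 ≈ 109.20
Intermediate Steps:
x = 21/5 (x = 3 - (-2 + 5)*6/(-3)/5 = 3 - 3*6*(-⅓)/5 = 3 - 3*(-2)/5 = 3 - ⅕*(-6) = 3 + 6/5 = 21/5 ≈ 4.2000)
6*(x + 14) = 6*(21/5 + 14) = 6*(91/5) = 546/5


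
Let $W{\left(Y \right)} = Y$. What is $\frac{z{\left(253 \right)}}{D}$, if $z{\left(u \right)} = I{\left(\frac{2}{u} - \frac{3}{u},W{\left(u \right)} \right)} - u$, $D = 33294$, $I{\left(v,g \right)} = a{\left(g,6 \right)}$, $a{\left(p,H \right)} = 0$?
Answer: $- \frac{253}{33294} \approx -0.007599$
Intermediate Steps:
$I{\left(v,g \right)} = 0$
$z{\left(u \right)} = - u$ ($z{\left(u \right)} = 0 - u = - u$)
$\frac{z{\left(253 \right)}}{D} = \frac{\left(-1\right) 253}{33294} = \left(-253\right) \frac{1}{33294} = - \frac{253}{33294}$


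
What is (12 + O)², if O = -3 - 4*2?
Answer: 1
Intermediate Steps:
O = -11 (O = -3 - 8 = -11)
(12 + O)² = (12 - 11)² = 1² = 1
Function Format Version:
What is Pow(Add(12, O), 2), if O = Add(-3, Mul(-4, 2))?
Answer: 1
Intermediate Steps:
O = -11 (O = Add(-3, -8) = -11)
Pow(Add(12, O), 2) = Pow(Add(12, -11), 2) = Pow(1, 2) = 1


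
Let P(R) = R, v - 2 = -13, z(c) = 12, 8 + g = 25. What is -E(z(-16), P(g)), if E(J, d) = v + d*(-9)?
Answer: 164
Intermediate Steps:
g = 17 (g = -8 + 25 = 17)
v = -11 (v = 2 - 13 = -11)
E(J, d) = -11 - 9*d (E(J, d) = -11 + d*(-9) = -11 - 9*d)
-E(z(-16), P(g)) = -(-11 - 9*17) = -(-11 - 153) = -1*(-164) = 164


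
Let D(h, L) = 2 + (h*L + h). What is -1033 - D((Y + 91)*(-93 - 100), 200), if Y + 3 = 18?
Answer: 4111023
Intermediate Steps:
Y = 15 (Y = -3 + 18 = 15)
D(h, L) = 2 + h + L*h (D(h, L) = 2 + (L*h + h) = 2 + (h + L*h) = 2 + h + L*h)
-1033 - D((Y + 91)*(-93 - 100), 200) = -1033 - (2 + (15 + 91)*(-93 - 100) + 200*((15 + 91)*(-93 - 100))) = -1033 - (2 + 106*(-193) + 200*(106*(-193))) = -1033 - (2 - 20458 + 200*(-20458)) = -1033 - (2 - 20458 - 4091600) = -1033 - 1*(-4112056) = -1033 + 4112056 = 4111023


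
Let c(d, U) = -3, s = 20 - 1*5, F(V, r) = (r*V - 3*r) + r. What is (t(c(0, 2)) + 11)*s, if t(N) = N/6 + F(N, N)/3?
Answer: 465/2 ≈ 232.50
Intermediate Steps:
F(V, r) = -2*r + V*r (F(V, r) = (V*r - 3*r) + r = (-3*r + V*r) + r = -2*r + V*r)
s = 15 (s = 20 - 5 = 15)
t(N) = N/6 + N*(-2 + N)/3 (t(N) = N/6 + (N*(-2 + N))/3 = N*(1/6) + (N*(-2 + N))*(1/3) = N/6 + N*(-2 + N)/3)
(t(c(0, 2)) + 11)*s = ((1/6)*(-3)*(-3 + 2*(-3)) + 11)*15 = ((1/6)*(-3)*(-3 - 6) + 11)*15 = ((1/6)*(-3)*(-9) + 11)*15 = (9/2 + 11)*15 = (31/2)*15 = 465/2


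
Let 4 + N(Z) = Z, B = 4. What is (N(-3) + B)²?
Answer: 9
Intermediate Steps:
N(Z) = -4 + Z
(N(-3) + B)² = ((-4 - 3) + 4)² = (-7 + 4)² = (-3)² = 9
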